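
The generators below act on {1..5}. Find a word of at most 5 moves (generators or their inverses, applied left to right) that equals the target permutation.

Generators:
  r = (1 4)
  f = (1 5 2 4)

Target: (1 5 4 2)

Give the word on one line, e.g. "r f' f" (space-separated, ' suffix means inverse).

  after f: (1 5 2 4)
  after r': (1 5 2)
  after f: (1 2 5 4)
  after r: (1 2 5)
  after f': (1 5 4 2)

f r' f r f'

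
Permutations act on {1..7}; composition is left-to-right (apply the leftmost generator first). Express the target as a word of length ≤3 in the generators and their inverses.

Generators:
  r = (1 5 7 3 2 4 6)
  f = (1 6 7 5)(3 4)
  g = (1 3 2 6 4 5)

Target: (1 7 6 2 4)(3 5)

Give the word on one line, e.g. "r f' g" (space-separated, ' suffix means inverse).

g' f'

  after g': (1 5 4 6 2 3)
  after f': (1 7 6 2 4)(3 5)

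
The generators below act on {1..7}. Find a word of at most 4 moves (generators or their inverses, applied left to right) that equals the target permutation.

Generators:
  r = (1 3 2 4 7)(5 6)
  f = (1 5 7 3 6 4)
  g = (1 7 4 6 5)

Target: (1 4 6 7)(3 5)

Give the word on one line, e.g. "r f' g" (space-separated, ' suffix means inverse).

  after g: (1 7 4 6 5)
  after f': (1 5 4 3 7 6)
  after g': (1 6 5 7 4 3)
  after f: (1 4 6 7)(3 5)

g f' g' f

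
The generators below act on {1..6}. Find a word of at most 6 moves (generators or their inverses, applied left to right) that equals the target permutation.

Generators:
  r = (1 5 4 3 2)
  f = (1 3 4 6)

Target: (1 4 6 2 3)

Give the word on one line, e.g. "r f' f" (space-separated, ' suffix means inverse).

r f f r

  after r: (1 5 4 3 2)
  after f: (1 5 6)(2 3)
  after f: (1 5)(2 4 6 3)
  after r: (1 4 6 2 3)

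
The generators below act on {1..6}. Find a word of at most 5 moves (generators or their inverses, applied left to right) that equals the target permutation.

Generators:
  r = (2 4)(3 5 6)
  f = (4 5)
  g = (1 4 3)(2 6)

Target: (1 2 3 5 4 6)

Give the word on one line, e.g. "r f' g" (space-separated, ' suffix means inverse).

  after g: (1 4 3)(2 6)
  after r': (1 2 5 3)(4 6)
  after g: (1 6 3 4 2 5)
  after f: (1 6 3 5)(2 4)
  after g: (1 2 3 5 4 6)

g r' g f g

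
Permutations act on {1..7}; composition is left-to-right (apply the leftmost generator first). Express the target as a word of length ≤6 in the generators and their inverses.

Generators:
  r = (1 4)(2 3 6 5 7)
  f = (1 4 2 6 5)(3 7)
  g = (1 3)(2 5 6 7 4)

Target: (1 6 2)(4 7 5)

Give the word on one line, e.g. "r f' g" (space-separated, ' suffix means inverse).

  after g: (1 3)(2 5 6 7 4)
  after f: (1 7 2)(3 4 6)
  after f: (1 3 2 4 5)(6 7)
  after r: (1 6 2)(4 7 5)

g f f r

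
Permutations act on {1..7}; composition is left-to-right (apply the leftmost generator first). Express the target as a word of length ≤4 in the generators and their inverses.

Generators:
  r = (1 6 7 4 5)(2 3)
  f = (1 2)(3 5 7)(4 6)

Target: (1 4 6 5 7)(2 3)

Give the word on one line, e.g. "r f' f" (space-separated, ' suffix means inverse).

  after r: (1 6 7 4 5)(2 3)
  after r: (1 7 5 6 4)
  after r: (1 4 6 5 7)(2 3)

r r r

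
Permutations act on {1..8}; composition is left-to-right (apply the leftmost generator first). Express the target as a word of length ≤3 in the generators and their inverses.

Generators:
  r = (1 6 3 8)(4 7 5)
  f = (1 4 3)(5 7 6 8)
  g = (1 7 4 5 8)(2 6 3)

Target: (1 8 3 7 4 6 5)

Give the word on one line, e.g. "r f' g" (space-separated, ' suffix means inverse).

f' r

  after f': (1 3 4)(5 8 6 7)
  after r: (1 8 3 7 4 6 5)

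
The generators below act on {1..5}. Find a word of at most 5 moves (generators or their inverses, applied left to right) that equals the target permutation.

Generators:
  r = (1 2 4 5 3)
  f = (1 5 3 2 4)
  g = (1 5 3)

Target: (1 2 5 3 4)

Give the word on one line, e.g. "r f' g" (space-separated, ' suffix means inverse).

  after f: (1 5 3 2 4)
  after g': (2 4 3)
  after r: (1 2 5 3 4)

f g' r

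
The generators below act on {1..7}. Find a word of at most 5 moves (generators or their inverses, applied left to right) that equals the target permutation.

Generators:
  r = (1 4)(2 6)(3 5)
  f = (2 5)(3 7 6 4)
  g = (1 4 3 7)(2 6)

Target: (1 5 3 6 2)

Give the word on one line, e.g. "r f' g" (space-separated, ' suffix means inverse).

f' r' f' r f'

  after f': (2 5)(3 4 6 7)
  after r': (1 4 2 3)(5 6 7)
  after f': (1 6 3)(2 4 5 7)
  after r: (1 2)(3 4)(5 7 6)
  after f': (1 5 3 6 2)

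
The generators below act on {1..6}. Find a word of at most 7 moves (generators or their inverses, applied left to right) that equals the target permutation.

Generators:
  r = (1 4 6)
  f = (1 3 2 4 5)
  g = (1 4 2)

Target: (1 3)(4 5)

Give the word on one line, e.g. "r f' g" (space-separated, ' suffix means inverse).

  after f: (1 3 2 4 5)
  after r': (1 3 2)(4 5 6)
  after r': (1 3 2 6)(4 5)
  after r': (1 3 2 4 5)
  after g: (1 3)(4 5)

f r' r' r' g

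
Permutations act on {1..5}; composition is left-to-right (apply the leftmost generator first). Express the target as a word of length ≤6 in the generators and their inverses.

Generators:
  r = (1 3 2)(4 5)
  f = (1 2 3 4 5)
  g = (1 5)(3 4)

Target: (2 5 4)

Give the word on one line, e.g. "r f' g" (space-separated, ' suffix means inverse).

  after g': (1 5)(3 4)
  after r': (1 4)(2 3 5)
  after r': (1 5 3 4 2)
  after g: (2 5 4)

g' r' r' g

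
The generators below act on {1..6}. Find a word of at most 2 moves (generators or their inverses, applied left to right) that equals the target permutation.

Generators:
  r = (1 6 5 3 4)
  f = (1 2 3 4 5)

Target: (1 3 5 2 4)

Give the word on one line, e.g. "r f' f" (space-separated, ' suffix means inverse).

f f

  after f: (1 2 3 4 5)
  after f: (1 3 5 2 4)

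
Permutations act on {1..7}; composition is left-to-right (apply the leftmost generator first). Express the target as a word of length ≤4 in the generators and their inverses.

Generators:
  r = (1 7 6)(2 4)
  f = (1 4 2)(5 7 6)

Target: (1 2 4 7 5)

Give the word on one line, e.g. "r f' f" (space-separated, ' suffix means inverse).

  after f: (1 4 2)(5 7 6)
  after f: (1 2 4)(5 6 7)
  after r': (1 4 6)(5 7)
  after r': (1 2 4 7 5)

f f r' r'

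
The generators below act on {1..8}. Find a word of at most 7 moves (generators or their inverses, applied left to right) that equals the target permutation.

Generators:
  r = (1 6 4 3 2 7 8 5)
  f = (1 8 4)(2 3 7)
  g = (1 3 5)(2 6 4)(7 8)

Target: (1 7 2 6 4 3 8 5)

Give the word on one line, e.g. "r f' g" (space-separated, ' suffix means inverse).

r' g' f' r' f

  after r': (1 5 8 7 2 3 4 6)
  after g': (1 3 6 5 7 4 2)
  after f': (1 2 4 7 8)(3 6 5)
  after r': (1 3)(2 6 8 5 4)
  after f: (1 7 2 6 4 3 8 5)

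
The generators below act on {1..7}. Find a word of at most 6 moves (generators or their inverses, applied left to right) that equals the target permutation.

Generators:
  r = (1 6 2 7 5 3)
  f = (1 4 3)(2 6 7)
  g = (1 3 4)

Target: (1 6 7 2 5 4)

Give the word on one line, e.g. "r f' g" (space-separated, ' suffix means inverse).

f' g' r g

  after f': (1 3 4)(2 7 6)
  after g': (2 7 6)
  after r: (1 6 7 2 5 3)
  after g: (1 6 7 2 5 4)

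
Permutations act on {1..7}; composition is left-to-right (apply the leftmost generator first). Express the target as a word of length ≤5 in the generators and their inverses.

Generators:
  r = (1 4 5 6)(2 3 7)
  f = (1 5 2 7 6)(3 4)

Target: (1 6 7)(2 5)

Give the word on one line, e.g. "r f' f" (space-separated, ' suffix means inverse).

  after r': (1 6 5 4)(2 7 3)
  after f: (2 6)(3 7 4 5)
  after r': (1 6 7)(2 5)

r' f r'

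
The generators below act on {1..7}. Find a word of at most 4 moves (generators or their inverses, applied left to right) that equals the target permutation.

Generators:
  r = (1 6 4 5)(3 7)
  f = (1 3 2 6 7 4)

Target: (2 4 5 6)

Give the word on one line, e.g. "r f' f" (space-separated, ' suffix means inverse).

  after r: (1 6 4 5)(3 7)
  after f: (1 7 2 6)(3 4 5)
  after f: (1 4 5 2 7 6 3)
  after f: (2 4 5 6)

r f f f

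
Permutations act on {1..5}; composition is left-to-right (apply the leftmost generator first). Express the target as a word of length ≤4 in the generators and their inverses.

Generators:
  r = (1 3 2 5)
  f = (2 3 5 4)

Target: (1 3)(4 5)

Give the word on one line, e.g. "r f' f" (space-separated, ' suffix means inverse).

  after r: (1 3 2 5)
  after r: (1 2)(3 5)
  after r: (1 5 2 3)
  after f': (1 3)(4 5)

r r r f'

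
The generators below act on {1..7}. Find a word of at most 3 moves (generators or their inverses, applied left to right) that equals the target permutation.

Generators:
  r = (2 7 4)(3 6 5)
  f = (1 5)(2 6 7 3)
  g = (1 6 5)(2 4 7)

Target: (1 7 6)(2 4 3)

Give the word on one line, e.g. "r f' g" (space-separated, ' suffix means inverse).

g f

  after g: (1 6 5)(2 4 7)
  after f: (1 7 6)(2 4 3)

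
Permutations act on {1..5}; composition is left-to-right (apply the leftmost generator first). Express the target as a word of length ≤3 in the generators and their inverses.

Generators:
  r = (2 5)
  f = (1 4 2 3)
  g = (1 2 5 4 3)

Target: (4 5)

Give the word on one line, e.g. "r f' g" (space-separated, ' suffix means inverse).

f r' f'

  after f: (1 4 2 3)
  after r': (1 4 5 2 3)
  after f': (4 5)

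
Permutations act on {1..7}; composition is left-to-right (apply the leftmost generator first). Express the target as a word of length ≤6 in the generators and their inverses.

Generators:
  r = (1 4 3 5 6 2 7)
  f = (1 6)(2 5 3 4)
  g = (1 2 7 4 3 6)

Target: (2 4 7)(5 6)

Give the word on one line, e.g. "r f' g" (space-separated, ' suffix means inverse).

g f r' g g

  after g: (1 2 7 4 3 6)
  after f: (1 5 3)(2 7)
  after r': (1 3 7 6 5 4)
  after g: (1 6 5 3 4 2 7)
  after g: (2 4 7)(5 6)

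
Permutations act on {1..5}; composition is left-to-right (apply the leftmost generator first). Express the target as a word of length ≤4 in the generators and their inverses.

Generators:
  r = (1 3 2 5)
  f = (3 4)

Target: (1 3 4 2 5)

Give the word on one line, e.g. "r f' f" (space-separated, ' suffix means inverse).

f r

  after f: (3 4)
  after r: (1 3 4 2 5)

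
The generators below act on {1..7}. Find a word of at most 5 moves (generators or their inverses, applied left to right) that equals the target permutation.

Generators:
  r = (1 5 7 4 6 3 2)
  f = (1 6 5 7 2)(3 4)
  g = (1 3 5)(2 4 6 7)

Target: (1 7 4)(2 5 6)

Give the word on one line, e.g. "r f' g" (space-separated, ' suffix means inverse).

  after f': (1 2 7 5 6)(3 4)
  after r': (1 3 7)(2 5 4 6)
  after f: (1 4 5 3 2 7 6)
  after r': (1 7 4)(2 5 6)

f' r' f r'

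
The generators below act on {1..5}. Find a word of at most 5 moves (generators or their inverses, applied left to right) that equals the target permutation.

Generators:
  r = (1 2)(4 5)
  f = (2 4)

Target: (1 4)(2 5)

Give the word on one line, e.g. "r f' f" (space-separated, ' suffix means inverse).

  after f': (2 4)
  after r: (1 2 5 4)
  after f': (1 4)(2 5)

f' r f'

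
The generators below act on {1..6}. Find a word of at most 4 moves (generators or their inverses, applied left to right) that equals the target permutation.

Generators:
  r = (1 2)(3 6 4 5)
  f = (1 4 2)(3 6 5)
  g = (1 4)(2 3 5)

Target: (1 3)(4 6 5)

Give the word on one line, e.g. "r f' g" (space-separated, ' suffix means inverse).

  after g': (1 4)(2 5 3)
  after g': (2 3 5)
  after r': (1 2 5)(3 4 6)
  after g: (1 3)(4 6 5)

g' g' r' g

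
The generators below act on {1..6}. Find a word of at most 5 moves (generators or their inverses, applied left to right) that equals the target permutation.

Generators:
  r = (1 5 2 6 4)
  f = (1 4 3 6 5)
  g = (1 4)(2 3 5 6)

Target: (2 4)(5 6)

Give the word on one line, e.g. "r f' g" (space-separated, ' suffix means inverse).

g f' g g

  after g: (1 4)(2 3 5 6)
  after f': (2 4 5 3 6)
  after g: (1 4 6 3 2)
  after g: (2 4)(5 6)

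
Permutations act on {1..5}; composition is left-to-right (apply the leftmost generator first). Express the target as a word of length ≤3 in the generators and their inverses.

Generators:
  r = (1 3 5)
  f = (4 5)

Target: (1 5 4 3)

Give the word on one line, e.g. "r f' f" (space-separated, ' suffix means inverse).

  after f': (4 5)
  after r': (1 5 4 3)

f' r'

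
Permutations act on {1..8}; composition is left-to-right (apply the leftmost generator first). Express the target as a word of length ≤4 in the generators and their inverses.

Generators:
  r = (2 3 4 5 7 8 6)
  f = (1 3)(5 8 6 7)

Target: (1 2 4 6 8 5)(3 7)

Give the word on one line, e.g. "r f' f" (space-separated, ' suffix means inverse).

r' r' f' r'

  after r': (2 6 8 7 5 4 3)
  after r': (2 8 5 3 6 7 4)
  after f': (1 3 8 7 4 2 5)
  after r': (1 2 4 6 8 5)(3 7)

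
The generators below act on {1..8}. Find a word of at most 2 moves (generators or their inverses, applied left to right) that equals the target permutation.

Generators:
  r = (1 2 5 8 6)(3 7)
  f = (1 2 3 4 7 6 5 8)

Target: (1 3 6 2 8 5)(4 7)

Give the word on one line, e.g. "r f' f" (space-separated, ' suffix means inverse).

  after r: (1 2 5 8 6)(3 7)
  after f: (1 3 6 2 8 5)(4 7)

r f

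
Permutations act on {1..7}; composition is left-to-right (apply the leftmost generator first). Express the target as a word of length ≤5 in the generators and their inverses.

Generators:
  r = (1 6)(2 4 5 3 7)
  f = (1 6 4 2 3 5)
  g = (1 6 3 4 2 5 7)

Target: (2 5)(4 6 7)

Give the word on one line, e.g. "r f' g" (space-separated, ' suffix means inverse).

f f g' g' r

  after f: (1 6 4 2 3 5)
  after f: (1 4 3)(2 5 6)
  after g': (1 3 7 5)(4 6)
  after g': (1 6 3 5 7 2 4)
  after r: (2 5)(4 6 7)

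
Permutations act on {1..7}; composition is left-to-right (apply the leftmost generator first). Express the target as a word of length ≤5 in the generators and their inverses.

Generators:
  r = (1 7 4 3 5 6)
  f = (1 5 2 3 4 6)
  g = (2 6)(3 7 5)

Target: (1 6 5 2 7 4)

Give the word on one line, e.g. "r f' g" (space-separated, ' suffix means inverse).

  after g: (2 6)(3 7 5)
  after g: (3 5 7)
  after g: (2 6)
  after f: (1 5 2)(3 4 6)
  after r: (1 6 5 2 7 4)

g g g f r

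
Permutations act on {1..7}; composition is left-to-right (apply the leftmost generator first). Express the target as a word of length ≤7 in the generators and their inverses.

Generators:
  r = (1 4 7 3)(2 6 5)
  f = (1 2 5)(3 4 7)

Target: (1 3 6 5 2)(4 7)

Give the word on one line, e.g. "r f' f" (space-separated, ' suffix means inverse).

  after f': (1 5 2)(3 7 4)
  after r': (1 6 2 3 4 7)
  after r': (1 2 7 3)(5 6)
  after f': (2 4 3 5 6)
  after r': (1 3 6 5 2)(4 7)

f' r' r' f' r'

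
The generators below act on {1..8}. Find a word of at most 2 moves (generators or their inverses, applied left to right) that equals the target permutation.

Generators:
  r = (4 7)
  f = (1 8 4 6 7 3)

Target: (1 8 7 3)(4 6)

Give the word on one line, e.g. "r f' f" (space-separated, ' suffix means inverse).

f r

  after f: (1 8 4 6 7 3)
  after r: (1 8 7 3)(4 6)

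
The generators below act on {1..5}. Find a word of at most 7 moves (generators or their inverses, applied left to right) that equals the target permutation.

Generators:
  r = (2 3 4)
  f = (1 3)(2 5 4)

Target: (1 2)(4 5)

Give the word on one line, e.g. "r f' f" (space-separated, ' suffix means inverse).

  after f': (1 3)(2 4 5)
  after r': (1 2 3)(4 5)
  after f': (1 4 2)
  after f': (1 5 2 3)
  after f': (1 2)(4 5)

f' r' f' f' f'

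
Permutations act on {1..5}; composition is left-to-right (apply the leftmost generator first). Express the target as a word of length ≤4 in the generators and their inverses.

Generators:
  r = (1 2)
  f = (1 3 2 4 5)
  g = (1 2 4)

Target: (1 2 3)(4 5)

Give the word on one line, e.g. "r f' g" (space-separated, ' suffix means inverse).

r' f g'

  after r': (1 2)
  after f: (1 4 5)(2 3)
  after g': (1 2 3)(4 5)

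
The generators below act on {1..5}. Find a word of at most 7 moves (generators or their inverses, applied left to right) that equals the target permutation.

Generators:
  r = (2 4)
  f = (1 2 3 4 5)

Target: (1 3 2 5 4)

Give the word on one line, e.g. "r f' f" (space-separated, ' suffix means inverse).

r' f' f' r f

  after r': (2 4)
  after f': (1 5 4)(2 3)
  after f': (1 4 5 3)
  after r: (1 2 4 5 3)
  after f: (1 3 2 5 4)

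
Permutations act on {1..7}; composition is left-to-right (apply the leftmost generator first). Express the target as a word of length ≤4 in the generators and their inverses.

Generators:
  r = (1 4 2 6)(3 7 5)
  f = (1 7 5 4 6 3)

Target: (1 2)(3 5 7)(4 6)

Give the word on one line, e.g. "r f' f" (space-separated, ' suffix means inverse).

  after r: (1 4 2 6)(3 7 5)
  after r: (1 2)(3 5 7)(4 6)

r r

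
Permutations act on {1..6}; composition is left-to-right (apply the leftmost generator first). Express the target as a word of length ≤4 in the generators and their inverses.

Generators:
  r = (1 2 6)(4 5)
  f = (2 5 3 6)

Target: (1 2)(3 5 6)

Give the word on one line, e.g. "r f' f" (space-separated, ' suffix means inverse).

  after f': (2 6 3 5)
  after r': (1 6 3 4 5)
  after r': (1 2)(3 5 6)

f' r' r'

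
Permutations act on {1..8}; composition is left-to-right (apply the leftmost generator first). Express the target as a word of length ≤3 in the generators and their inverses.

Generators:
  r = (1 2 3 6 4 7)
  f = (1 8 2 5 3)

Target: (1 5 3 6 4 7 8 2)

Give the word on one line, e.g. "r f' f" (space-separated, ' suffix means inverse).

r f

  after r: (1 2 3 6 4 7)
  after f: (1 5 3 6 4 7 8 2)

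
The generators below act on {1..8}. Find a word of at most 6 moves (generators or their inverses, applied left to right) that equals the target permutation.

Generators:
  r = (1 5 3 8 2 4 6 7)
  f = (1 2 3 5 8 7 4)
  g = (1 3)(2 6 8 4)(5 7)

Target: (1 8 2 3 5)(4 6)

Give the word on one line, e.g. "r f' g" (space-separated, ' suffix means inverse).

g' r g f' f'

  after g': (1 3)(2 4 8 6)(5 7)
  after r: (1 8 7 3 5)(2 6 4)
  after g: (1 4 6 2 8 5 3 7)
  after f': (1 7 4 6)(2 5)(3 8)
  after f': (1 8 2 3 5)(4 6)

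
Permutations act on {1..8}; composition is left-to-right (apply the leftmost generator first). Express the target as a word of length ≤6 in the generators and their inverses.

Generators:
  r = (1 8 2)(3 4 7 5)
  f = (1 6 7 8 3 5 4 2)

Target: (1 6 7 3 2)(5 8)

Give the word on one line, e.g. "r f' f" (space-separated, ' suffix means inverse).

f' r f r r

  after f': (1 2 4 5 3 8 7 6)
  after r: (2 7 6 8 5 4 3)
  after f: (1 6 3)(2 8 4 5)
  after r: (1 6 4 3 8 7 5)
  after r: (1 6 7 3 2)(5 8)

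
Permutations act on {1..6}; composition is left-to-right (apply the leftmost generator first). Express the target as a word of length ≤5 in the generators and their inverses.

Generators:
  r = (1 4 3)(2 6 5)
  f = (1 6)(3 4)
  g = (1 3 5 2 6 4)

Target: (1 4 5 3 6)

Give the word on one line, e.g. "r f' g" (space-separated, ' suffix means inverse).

  after g: (1 3 5 2 6 4)
  after r': (1 4 3 6)
  after g': (1 6 4)(2 5 3)
  after f: (2 5 4 6 3)
  after r: (1 4 5 3 6)

g r' g' f r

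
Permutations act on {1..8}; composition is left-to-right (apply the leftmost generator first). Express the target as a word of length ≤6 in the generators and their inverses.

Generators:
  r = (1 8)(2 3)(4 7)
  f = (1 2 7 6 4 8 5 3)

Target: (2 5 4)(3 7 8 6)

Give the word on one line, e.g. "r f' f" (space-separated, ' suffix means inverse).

r' f f r' f'

  after r': (1 8)(2 3)(4 7)
  after f: (1 5 3 7 8 2)(4 6)
  after f: (1 3 6 8 7 5)
  after r': (1 2 3 6)(4 7 5 8)
  after f': (2 5 4)(3 7 8 6)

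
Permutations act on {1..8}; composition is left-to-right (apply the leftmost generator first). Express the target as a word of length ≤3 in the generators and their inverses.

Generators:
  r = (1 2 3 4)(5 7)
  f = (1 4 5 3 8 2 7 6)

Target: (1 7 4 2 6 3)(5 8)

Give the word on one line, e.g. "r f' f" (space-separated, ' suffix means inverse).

  after f: (1 4 5 3 8 2 7 6)
  after f: (1 5 8 7)(2 6 4 3)
  after r': (1 7 4 2 6 3)(5 8)

f f r'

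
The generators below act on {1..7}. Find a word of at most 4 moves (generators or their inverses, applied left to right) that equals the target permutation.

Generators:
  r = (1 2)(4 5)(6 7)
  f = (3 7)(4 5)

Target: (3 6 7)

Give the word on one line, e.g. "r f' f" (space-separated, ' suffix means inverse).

r f r' f

  after r: (1 2)(4 5)(6 7)
  after f: (1 2)(3 7 6)
  after r': (3 6)(4 5)
  after f: (3 6 7)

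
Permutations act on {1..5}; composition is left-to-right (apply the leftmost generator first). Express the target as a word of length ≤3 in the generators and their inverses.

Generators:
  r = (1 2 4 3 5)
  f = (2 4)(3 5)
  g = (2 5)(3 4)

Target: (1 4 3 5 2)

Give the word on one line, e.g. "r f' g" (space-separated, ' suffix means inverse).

  after r': (1 5 3 4 2)
  after g: (1 2)(4 5)
  after f: (1 4 3 5 2)

r' g f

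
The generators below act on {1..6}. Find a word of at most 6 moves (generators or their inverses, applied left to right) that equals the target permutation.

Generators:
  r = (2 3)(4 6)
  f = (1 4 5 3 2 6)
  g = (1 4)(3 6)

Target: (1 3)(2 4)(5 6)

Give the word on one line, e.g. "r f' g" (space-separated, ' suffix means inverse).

f' r' r' f' f'

  after f': (1 6 2 3 5 4)
  after r': (1 4)(3 5 6)
  after r': (1 6 2 3 5 4)
  after f': (1 2 5)(3 4 6)
  after f': (1 3)(2 4)(5 6)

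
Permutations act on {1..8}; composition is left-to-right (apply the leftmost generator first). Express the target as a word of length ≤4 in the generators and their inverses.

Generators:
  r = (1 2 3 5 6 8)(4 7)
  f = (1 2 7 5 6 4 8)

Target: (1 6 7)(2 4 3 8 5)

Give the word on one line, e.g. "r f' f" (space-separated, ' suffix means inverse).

  after f: (1 2 7 5 6 4 8)
  after r: (1 3 5 8 2 4)(6 7)
  after r: (1 5)(2 7 8 3 6 4)
  after r: (1 6 7)(2 4 3 8 5)

f r r r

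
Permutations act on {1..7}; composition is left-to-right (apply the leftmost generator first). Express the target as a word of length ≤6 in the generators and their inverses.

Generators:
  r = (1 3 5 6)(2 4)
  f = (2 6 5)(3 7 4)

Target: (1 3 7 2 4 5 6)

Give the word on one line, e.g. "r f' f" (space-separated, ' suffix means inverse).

r' f' r f' f'

  after r': (1 6 5 3)(2 4)
  after f': (1 2 7 3)(4 5)
  after r: (1 4 6)(2 7 5)
  after f': (1 7 6)(2 3 4)
  after f': (1 3 7 2 4 5 6)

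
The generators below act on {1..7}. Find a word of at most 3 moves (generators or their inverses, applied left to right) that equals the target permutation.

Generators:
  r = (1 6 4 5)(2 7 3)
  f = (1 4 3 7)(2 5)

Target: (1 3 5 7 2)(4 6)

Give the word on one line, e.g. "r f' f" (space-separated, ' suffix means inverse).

f' r

  after f': (1 7 3 4)(2 5)
  after r: (1 3 5 7 2)(4 6)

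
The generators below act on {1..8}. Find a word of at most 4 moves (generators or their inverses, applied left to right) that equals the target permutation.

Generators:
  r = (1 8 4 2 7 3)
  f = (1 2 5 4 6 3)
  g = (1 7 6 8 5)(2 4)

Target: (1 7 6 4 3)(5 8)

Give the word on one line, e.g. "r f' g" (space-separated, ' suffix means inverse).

  after f': (1 3 6 4 5 2)
  after g: (1 3 8 5 4)(2 7 6)
  after r': (1 7 6 4 3)(5 8)

f' g r'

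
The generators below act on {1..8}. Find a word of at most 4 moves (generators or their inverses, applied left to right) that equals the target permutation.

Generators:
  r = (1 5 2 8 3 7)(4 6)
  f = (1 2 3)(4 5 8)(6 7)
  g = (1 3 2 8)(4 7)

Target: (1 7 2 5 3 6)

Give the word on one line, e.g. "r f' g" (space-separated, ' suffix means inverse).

r f' g

  after r: (1 5 2 8 3 7)(4 6)
  after f': (1 4 7 3 6 8 2 5)
  after g: (1 7 2 5 3 6)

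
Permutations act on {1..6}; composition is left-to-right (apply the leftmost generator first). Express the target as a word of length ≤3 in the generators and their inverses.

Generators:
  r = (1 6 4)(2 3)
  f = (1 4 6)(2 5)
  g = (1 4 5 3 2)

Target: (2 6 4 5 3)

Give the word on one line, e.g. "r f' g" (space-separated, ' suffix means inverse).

f' g' f

  after f': (1 6 4)(2 5)
  after g': (1 6)(2 4)(3 5)
  after f: (2 6 4 5 3)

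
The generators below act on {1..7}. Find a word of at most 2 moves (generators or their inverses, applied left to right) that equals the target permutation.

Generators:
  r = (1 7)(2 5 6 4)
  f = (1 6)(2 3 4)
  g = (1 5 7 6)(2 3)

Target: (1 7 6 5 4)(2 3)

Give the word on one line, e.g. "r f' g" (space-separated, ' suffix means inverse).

r' f'

  after r': (1 7)(2 4 6 5)
  after f': (1 7 6 5 4)(2 3)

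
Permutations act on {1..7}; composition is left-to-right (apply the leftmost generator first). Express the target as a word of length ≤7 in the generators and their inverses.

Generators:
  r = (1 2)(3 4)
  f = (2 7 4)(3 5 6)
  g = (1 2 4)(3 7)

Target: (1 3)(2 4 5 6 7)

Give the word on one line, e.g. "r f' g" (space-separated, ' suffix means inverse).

  after r': (1 2)(3 4)
  after f: (1 7 4 5 6 3 2)
  after g': (1 3)(2 4 5 6 7)
  after r: (1 4 5 6 7)(2 3)
  after r: (1 3)(2 4 5 6 7)

r' f g' r r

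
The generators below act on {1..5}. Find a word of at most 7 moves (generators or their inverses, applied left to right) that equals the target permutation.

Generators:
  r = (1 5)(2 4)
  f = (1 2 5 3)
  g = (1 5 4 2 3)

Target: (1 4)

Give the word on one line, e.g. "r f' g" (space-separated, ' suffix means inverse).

  after g': (1 3 2 4 5)
  after g': (1 2 5 3 4)
  after f': (3 4)
  after r': (1 5)(2 4 3)
  after g: (1 4)

g' g' f' r' g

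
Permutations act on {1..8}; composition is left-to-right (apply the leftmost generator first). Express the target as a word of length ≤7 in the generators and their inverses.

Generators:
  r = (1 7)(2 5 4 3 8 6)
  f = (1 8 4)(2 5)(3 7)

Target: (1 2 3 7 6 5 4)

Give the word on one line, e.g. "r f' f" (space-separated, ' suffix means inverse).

f r' r' r' r'

  after f: (1 8 4)(2 5)(3 7)
  after r': (1 3)(4 7)(5 6 8)
  after r': (1 4)(2 6 3 7 5 8)
  after r': (1 5 3)(2 8 6 4 7)
  after r': (1 2 3 7 6 5 4)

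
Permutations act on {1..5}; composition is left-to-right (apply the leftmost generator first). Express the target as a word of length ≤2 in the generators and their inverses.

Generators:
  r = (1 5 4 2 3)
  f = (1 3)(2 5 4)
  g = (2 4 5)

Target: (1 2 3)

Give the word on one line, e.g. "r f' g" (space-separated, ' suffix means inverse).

  after r: (1 5 4 2 3)
  after g: (1 2 3)

r g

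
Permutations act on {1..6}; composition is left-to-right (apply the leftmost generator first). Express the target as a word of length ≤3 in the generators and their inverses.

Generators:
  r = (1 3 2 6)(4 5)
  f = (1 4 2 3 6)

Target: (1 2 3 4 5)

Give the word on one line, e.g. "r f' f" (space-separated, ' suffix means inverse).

r f'

  after r: (1 3 2 6)(4 5)
  after f': (1 2 3 4 5)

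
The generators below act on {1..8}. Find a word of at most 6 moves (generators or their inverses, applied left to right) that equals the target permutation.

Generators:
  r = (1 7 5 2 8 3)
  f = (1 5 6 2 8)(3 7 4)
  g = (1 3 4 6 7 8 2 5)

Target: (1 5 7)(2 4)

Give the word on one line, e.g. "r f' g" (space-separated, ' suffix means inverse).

  after g: (1 3 4 6 7 8 2 5)
  after g: (1 4 7 2)(3 6 8 5)
  after g: (1 6 2 3 7 5 4 8)
  after f': (1 5 7)(2 4)

g g g f'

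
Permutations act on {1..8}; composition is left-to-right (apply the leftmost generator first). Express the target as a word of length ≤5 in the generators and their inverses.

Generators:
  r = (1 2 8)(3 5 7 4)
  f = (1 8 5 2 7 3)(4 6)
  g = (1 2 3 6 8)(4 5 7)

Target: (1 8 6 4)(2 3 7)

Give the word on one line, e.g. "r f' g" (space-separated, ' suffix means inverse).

  after g': (1 8 6 3 2)(4 7 5)
  after r': (1 2 8 6 4 5 7 3)
  after f': (1 5 2)(4 8)
  after f': (1 8 6 4)(2 3 7)

g' r' f' f'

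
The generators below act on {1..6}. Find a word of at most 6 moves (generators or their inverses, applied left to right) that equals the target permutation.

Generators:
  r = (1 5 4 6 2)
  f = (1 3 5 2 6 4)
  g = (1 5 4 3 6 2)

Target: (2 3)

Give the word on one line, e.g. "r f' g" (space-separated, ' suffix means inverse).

  after r': (1 2 6 4 5)
  after f': (1 5 4 3)
  after g': (2 6 3)
  after g': (1 2 3 6 4 5)
  after r: (2 3)

r' f' g' g' r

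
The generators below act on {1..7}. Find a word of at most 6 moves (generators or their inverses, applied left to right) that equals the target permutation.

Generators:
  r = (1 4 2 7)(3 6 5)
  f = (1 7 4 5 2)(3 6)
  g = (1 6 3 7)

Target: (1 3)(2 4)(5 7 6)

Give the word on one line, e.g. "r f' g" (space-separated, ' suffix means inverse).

g' f' g f'

  after g': (1 7 3 6)
  after f': (2 5 4 7 6)
  after g: (1 6 2 5 4)(3 7)
  after f': (1 3)(2 4)(5 7 6)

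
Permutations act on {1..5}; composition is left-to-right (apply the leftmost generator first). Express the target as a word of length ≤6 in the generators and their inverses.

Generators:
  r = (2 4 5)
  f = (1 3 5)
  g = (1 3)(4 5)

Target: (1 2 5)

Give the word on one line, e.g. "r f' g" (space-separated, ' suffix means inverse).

  after f': (1 5 3)
  after g: (1 4 5)
  after r: (1 5)(2 4)
  after r: (1 2 5)

f' g r r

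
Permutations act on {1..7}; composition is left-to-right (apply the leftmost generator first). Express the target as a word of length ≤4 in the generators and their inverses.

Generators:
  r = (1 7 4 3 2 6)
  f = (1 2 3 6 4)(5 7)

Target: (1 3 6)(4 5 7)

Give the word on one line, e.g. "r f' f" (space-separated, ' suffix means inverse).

r' f'

  after r': (1 6 2 3 4 7)
  after f': (1 3 6)(4 5 7)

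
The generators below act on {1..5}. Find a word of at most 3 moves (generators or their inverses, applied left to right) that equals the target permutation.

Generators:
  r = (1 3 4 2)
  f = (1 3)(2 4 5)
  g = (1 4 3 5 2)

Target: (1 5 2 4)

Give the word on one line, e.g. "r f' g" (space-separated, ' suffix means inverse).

r g

  after r: (1 3 4 2)
  after g: (1 5 2 4)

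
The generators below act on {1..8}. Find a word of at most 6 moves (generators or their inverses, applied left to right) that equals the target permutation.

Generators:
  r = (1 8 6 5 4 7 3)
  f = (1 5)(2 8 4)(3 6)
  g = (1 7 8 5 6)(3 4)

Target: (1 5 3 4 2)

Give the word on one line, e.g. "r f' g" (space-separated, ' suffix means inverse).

  after f: (1 5)(2 8 4)(3 6)
  after g: (1 6 4 2 5 7 8 3)
  after r': (1 8 7)(2 6 5 4)
  after g: (1 5 3 4 2)

f g r' g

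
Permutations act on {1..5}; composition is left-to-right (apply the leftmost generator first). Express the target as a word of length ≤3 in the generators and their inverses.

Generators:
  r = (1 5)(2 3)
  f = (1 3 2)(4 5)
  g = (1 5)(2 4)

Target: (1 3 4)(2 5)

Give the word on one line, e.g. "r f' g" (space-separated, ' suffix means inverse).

f g'

  after f: (1 3 2)(4 5)
  after g': (1 3 4)(2 5)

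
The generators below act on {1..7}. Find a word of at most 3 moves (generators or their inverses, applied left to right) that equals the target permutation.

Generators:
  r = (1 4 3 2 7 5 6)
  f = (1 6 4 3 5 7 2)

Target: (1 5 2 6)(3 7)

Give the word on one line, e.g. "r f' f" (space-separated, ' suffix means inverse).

  after f: (1 6 4 3 5 7 2)
  after r': (1 5 2 6)(3 7)

f r'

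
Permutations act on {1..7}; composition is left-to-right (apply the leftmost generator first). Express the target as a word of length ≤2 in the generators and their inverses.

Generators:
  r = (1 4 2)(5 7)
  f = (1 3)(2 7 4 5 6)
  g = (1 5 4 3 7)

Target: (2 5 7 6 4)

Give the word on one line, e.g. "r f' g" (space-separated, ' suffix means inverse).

  after f': (1 3)(2 6 5 4 7)
  after f': (2 5 7 6 4)

f' f'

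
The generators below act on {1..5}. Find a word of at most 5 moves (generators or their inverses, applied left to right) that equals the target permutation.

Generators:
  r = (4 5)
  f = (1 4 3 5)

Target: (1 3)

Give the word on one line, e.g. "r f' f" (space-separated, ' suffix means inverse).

  after f: (1 4 3 5)
  after f: (1 3)(4 5)
  after r': (1 3)

f f r'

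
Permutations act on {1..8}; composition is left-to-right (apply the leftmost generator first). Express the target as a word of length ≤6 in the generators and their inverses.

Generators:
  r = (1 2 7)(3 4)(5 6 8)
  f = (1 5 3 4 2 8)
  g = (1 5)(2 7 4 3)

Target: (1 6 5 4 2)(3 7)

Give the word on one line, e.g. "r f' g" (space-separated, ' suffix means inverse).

f' r' f' g

  after f': (1 8 2 4 3 5)
  after r': (1 6 5 7 2 3 8)
  after f': (1 6)(2 5 7 4 3)
  after g: (1 6 5 4 2)(3 7)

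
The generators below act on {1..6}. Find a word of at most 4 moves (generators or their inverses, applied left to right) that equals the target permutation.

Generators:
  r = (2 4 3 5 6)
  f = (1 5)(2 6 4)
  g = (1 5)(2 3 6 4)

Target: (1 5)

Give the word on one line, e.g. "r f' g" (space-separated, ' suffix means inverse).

  after f': (1 5)(2 4 6)
  after f': (2 6 4)
  after f': (1 5)

f' f' f'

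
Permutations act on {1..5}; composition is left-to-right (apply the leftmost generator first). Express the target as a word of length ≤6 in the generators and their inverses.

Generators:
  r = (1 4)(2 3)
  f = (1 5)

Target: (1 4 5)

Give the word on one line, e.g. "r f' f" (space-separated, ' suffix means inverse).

f' r f' r'

  after f': (1 5)
  after r: (1 5 4)(2 3)
  after f': (2 3)(4 5)
  after r': (1 4 5)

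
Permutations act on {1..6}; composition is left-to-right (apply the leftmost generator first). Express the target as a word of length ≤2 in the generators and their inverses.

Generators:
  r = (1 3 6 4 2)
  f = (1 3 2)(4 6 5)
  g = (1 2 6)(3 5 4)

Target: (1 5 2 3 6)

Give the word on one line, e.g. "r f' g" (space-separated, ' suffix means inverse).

  after g': (1 6 2)(3 4 5)
  after f: (1 5 2 3 6)

g' f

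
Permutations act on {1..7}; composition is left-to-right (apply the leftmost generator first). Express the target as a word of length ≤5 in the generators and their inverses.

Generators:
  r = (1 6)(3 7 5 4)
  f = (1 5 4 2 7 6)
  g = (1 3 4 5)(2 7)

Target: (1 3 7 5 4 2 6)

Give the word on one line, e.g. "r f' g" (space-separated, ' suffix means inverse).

  after r': (1 6)(3 4 5 7)
  after f: (2 7 3)(5 6)
  after f: (1 5)(2 6 4)(3 7)
  after g': (1 4 7)(2 6 3)
  after g': (1 3 7 5 4 2 6)

r' f f g' g'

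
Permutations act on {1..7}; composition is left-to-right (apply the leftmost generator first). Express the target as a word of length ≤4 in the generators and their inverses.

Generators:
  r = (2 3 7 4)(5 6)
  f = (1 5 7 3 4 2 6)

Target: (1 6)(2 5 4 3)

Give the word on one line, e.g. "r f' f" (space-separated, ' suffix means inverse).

  after f: (1 5 7 3 4 2 6)
  after r: (1 6)(2 5 4 3)

f r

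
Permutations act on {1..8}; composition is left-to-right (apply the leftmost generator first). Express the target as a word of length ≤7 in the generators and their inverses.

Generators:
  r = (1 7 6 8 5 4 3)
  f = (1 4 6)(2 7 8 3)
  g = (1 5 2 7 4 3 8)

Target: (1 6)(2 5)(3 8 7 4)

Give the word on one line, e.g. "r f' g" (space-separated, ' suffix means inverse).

  after g': (1 8 3 4 7 2 5)
  after f: (1 3 6)(2 5 4 8)
  after g': (1 4 3 6 8 5 7 2)
  after g': (1 7 5 2 8)(3 6)
  after r: (1 6)(2 5)(3 8 7 4)

g' f g' g' r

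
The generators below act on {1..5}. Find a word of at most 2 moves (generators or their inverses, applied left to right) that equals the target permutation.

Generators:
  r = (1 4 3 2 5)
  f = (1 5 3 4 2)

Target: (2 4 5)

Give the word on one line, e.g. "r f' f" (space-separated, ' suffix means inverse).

  after f: (1 5 3 4 2)
  after r: (2 4 5)

f r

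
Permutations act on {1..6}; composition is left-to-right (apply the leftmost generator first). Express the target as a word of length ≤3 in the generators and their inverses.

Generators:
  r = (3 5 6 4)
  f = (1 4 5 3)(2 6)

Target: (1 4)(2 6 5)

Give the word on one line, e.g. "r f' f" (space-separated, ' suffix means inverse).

r f

  after r: (3 5 6 4)
  after f: (1 4)(2 6 5)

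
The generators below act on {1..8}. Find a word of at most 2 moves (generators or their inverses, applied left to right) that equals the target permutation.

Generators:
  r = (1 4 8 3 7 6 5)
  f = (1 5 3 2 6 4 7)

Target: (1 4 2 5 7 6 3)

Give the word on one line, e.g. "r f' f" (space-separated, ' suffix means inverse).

  after f': (1 7 4 6 2 3 5)
  after f': (1 4 2 5 7 6 3)

f' f'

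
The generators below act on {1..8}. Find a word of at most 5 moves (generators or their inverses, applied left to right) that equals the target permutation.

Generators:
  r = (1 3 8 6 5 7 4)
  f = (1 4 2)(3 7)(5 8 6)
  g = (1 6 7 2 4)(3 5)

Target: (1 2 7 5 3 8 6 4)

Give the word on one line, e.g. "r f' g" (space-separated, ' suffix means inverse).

  after g': (1 4 2 7 6)(3 5)
  after f': (2 3 6)(5 7 8)
  after f': (1 2 7 5 3 8 6 4)

g' f' f'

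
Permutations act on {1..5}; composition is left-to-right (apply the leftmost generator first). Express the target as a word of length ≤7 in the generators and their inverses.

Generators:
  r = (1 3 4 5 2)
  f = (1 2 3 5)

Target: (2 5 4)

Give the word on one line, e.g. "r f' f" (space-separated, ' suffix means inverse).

  after r': (1 2 5 4 3)
  after f': (2 3 5 4)
  after r: (1 3 2 4)
  after f': (1 2 4 5 3)
  after r: (2 5 4)

r' f' r f' r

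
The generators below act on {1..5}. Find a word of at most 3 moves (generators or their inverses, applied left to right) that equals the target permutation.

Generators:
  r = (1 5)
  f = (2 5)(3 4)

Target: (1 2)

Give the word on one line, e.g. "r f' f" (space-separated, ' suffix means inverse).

  after f: (2 5)(3 4)
  after r': (1 5 2)(3 4)
  after f': (1 2)

f r' f'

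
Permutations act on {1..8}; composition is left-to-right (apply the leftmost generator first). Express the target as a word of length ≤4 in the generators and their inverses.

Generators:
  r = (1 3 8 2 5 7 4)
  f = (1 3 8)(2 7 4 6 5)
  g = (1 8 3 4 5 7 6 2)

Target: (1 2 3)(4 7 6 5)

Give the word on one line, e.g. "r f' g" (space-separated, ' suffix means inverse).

g r

  after g: (1 8 3 4 5 7 6 2)
  after r: (1 2 3)(4 7 6 5)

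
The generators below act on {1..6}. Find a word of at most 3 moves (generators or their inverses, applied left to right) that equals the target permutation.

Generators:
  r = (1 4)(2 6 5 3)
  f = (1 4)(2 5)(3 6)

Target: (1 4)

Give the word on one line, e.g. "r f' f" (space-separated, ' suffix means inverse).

  after r': (1 4)(2 3 5 6)
  after r': (2 5)(3 6)
  after f: (1 4)

r' r' f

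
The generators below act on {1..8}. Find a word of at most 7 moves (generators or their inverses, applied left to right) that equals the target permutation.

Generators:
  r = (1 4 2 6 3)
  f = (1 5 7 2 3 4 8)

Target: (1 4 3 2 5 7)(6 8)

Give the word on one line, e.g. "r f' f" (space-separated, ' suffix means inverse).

  after r': (1 3 6 2 4)
  after r': (1 6 4 3 2)
  after f: (1 6 8)(2 5 7)
  after r': (1 2 5 7 4)(3 6 8)
  after r': (1 4 3 2 5 7)(6 8)

r' r' f r' r'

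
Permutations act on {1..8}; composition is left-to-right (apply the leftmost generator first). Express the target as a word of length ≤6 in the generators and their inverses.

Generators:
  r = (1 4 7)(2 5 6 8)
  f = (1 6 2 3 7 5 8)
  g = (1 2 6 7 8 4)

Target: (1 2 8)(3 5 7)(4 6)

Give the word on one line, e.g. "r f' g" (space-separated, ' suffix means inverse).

  after g': (1 4 8 7 6 2)
  after r': (2 7 5)(4 6 8)
  after f': (1 8 4)(2 3)(5 6)
  after f': (1 5)(3 6 7)(4 8)
  after r': (1 2 8)(3 5 7)(4 6)

g' r' f' f' r'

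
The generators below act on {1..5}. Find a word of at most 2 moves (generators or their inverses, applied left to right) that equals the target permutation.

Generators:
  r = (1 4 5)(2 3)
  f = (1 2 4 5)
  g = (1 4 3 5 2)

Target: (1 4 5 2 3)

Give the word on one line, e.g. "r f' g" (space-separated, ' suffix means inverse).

r' f'

  after r': (1 5 4)(2 3)
  after f': (1 4 5 2 3)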